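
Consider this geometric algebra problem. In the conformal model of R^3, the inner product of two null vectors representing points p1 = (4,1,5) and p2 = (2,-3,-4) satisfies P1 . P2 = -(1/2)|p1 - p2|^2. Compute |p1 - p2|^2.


p1 - p2 = (2, 4, 9)
|p1 - p2|^2 = 2^2 + 4^2 + 9^2
= 4 + 16 + 81
= 101


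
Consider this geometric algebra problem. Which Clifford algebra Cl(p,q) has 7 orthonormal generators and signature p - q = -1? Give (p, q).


We need p + q = 7 and p - q = -1.
Adding: 2p = 7 + (-1) = 6, so p = 3.
Then q = 7 - 3 = 4.
(p, q) = (3, 4)


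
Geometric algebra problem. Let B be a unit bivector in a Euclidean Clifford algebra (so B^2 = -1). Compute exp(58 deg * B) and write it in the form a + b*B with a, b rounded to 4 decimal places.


For a unit bivector B with B^2 = -1, the exponential series gives
e^(theta*B) = cos(theta) + sin(theta)*B (the GA analogue of Euler's formula).
theta = 58 degrees = 1.012291 rad
cos(58 deg) = 0.5299
sin(58 deg) = 0.8480
exp(theta*B) = 0.5299 + 0.8480*B


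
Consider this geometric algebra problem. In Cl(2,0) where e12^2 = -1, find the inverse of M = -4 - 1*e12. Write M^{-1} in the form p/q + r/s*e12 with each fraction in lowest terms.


M = -4 - 1*e12, where e12^2 = -1.
Since M commutes with its reverse ~M = a - b*e12, M * ~M = a^2 - b^2*e12^2 = a^2 + b^2.
So M^{-1} = ~M / (a^2 + b^2) = (a - b*e12)/(a^2 + b^2).
a^2 + b^2 = 16 + 1 = 17
Scalar part = -4/17 = -4/17
Bivector coeff = 1/17 = 1/17
M^{-1} = -4/17 + 1/17*e12


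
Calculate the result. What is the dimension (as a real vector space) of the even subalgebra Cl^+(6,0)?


Even subalgebra dimension = 2^(n-1)
n = 6 + 0 = 6
2^(6 - 1) = 2^5 = 32
Verification: sum of C(6,k) for even k = 1 + 15 + 15 + 1 = 32
Result = 32


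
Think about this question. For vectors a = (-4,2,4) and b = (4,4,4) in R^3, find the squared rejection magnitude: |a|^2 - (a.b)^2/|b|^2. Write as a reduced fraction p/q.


|a|^2 = (-4)^2 + 2^2 + 4^2 = 36
|b|^2 = 4^2 + 4^2 + 4^2 = 48
a . b = (-4)*4 + 2*4 + 4*4 = 8
(a.b)^2 = 8^2 = 64
|rej|^2 = 36 - 64/48
= (1728 - 64)/48
= 1664/48
In lowest terms: 104/3


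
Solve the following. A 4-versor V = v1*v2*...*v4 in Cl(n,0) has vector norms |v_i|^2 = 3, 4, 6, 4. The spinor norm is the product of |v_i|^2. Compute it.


Spinor norm N(V) = |v1|^2 * |v2|^2 * ... * |v4|^2
= 3 * 4 * 6 * 4
Running product: 3, 12, 72, 288
N(V) = 288


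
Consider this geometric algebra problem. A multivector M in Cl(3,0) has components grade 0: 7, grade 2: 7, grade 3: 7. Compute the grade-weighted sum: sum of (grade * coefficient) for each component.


Grade-weighted sum = sum of grade_k * coefficient_k
0*7 = 0
2*7 = 14
3*7 = 21
Total = 0 + 14 + 21 = 35


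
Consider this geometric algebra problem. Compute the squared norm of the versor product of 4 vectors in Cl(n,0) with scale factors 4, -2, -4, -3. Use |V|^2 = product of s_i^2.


Each vector v_i has |v_i|^2 = s_i^2
Squared scales: 4^2 = 16, (-2)^2 = 4, (-4)^2 = 16, (-3)^2 = 9
|V|^2 = 16 * 4 * 16 * 9
= 9216


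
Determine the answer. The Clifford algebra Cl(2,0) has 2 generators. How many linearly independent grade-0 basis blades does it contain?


Number of grade-k basis blades in Cl(p,q) with n = p + q is C(n, k).
n = 2 + 0 = 2
C(2, 0) = 2! / (0! * 2!)
= 2 / (1 * 2)
= 1


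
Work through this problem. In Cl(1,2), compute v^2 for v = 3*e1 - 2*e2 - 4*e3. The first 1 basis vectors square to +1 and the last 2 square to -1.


v^2 = sum of c_i^2 * e_i^2
Positive signature terms (e_i^2 = +1): 3^2 = 9
Negative signature terms (e_j^2 = -1): (-2)^2 + (-4)^2 = 20
v^2 = 9 - 20 = -11


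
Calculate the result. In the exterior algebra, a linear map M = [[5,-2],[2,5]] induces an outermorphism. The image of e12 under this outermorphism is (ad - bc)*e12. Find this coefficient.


The outermorphism of a linear map f sends e1^e2 to f(e1)^f(e2).
f(e1) = 5*e1 + 2*e2
f(e2) = -2*e1 + 5*e2
f(e1) ^ f(e2) = (5*e1 + 2*e2) ^ (-2*e1 + 5*e2)
= 5*5*e12 + 2*(-2)*e21
= (25 - (-4))*e12
= 29*e12
Coefficient = 29


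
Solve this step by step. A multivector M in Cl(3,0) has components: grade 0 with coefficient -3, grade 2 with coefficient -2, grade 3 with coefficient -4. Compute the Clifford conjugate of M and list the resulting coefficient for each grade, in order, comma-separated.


Clifford conjugate sign for grade k: (-1)^(k(k+1)/2)
Grade 0: (-1)^(0*1/2) = (-1)^0 = 1, coeff -3 -> -3
Grade 2: (-1)^(2*3/2) = (-1)^3 = -1, coeff -2 -> 2
Grade 3: (-1)^(3*4/2) = (-1)^6 = 1, coeff -4 -> -4
Conjugated coefficients: -3, 2, -4


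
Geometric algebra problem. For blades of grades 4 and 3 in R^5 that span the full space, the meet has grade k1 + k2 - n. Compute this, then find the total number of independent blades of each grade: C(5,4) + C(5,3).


Meet grade = grade(A) + grade(B) - n
= 4 + 3 - 5 = 2
C(5,4) = 5
C(5,3) = 10
dim_A + dim_B = 5 + 10 = 15


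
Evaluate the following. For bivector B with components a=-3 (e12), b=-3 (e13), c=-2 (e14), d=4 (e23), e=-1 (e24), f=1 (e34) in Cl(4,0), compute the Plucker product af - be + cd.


Plucker relation: af - be + cd
a*f = (-3)*1 = -3
b*e = (-3)*(-1) = 3
c*d = (-2)*4 = -8
af - be + cd = -3 - 3 + (-8)
= -14


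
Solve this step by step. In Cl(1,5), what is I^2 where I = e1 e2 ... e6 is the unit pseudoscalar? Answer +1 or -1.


The pseudoscalar I = e1...e_n (product of all n generators) of Cl(p,q) satisfies I^2 = (-1)^(q + n(n-1)/2).
p = 1, q = 5, n = p + q = 6
n(n-1)/2 = 6 * 5 / 2 = 15
Exponent = q + n(n-1)/2 = 5 + 15 = 20
I^2 = (-1)^20 = +1


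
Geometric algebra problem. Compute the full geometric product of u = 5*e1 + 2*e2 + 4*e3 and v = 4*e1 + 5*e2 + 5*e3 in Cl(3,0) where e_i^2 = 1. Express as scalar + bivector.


In Cl(3,0): e_i^2 = 1, e_ie_j = -e_je_i for i != j.
Scalar part = u . v = 5*4 + 2*5 + 4*5
= 20 + 10 + 20 = 50
e12 coeff = 5*5 - 2*4 = 25 - 8 = 17
e13 coeff = 5*5 - 4*4 = 25 - 16 = 9
e23 coeff = 2*5 - 4*5 = 10 - 20 = -10
uv = 50 + 17*e12 + 9*e13 - 10*e23


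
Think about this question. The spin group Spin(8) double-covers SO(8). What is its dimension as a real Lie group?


Spin(n) double-covers SO(n); both have Lie algebra so(n) of dimension n(n-1)/2.
n = 8
n(n-1) = 8 * 7 = 56
dim Spin(8) = 56/2 = 28


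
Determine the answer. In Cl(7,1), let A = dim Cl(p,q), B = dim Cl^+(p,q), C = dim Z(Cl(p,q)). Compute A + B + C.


n = 7 + 1 = 8
Total dim = 2^8 = 256
Even subalgebra dim = 2^7 = 128
n is even, so center dim = 1
Sum = 256 + 128 + 1 = 385


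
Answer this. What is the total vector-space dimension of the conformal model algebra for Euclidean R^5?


The conformal model of R^5 uses Cl(6,1): the 5 Euclidean generators plus two extra orthogonal generators e+ (e+^2 = +1) and e- (e-^2 = -1), from which the null vectors e0, einf are built.
Number of generators m = 5 + 2 = 7.
dim Cl(p,q) = 2^m = 2^7 = 128


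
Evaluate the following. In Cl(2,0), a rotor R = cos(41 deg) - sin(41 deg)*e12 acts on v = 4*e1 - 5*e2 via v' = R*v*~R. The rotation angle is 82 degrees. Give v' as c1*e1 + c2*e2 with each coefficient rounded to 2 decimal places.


Rotor R = cos(41deg) - sin(41deg)*e12
Rotation angle theta = 2 * 41 = 82 degrees
v' = R*v*~R rotates v by theta.
cos(82deg) = 0.1392, sin(82deg) = 0.9903
v'_1 = 4*cos(82deg) - (-5)*sin(82deg)
= 4*0.1392 - (-5)*0.9903
= 5.51
v'_2 = 4*sin(82deg) + (-5)*cos(82deg)
= 4*0.9903 + (-5)*0.1392
= 3.27
v' = 5.51*e1 + 3.27*e2


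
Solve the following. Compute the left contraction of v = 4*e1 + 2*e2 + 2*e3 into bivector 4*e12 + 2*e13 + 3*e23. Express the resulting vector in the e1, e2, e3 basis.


Left contraction v _| B = <vB>_1 (grade-1 part of the geometric product vB).
Using e1_|e12 = e2, e2_|e12 = -e1, e1_|e13 = e3, e3_|e13 = -e1, e2_|e23 = e3, e3_|e23 = -e2:
e1 coeff: -v2*b12 - v3*b13 = -(2)*(4) - (2)*(2) = -12
e2 coeff: v1*b12 - v3*b23 = (4)*(4) - (2)*(3) = 10
e3 coeff: v1*b13 + v2*b23 = (4)*(2) + (2)*(3) = 14
v _| B = -12*e1 + 10*e2 + 14*e3


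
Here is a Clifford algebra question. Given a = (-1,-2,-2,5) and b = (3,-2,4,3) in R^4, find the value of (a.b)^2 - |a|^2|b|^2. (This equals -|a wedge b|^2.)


a . b = (-1)*3 + (-2)*(-2) + (-2)*4 + 5*3
= -3 + 4 + (-8) + 15 = 8
|a|^2 = (-1)^2 + (-2)^2 + (-2)^2 + 5^2 = 34
|b|^2 = 3^2 + (-2)^2 + 4^2 + 3^2 = 38
(a.b)^2 = 8^2 = 64
|a|^2 * |b|^2 = 34 * 38 = 1292
Result = 64 - 1292 = -1228


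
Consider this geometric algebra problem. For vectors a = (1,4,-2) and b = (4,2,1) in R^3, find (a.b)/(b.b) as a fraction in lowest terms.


Projection coefficient = (a . b) / (b . b)
a . b = 1*4 + 4*2 + (-2)*1
= 4 + 8 + (-2) = 10
b . b = 4^2 + 2^2 + 1^2
= 16 + 4 + 1 = 21
Coefficient = 10/21
In lowest terms: 10/21


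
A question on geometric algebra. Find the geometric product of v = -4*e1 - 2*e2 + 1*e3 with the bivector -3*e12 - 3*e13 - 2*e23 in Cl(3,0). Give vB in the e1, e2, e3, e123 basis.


vB has grade-1 (vector) and grade-3 (trivector) parts: vB = (v _| B) + (v ^ B).
Vector part <vB>_1:
  e1: -v2*b12 - v3*b13 = -(-2)*(-3) - (1)*(-3) = -3
  e2: v1*b12 - v3*b23 = (-4)*(-3) - (1)*(-2) = 14
  e3: v1*b13 + v2*b23 = (-4)*(-3) + (-2)*(-2) = 16
Trivector part <vB>_3:
  e123: v1*b23 - v2*b13 + v3*b12 = (-4)*(-2) - (-2)*(-3) + (1)*(-3) = -1
vB = -3*e1 + 14*e2 + 16*e3 - 1*e123


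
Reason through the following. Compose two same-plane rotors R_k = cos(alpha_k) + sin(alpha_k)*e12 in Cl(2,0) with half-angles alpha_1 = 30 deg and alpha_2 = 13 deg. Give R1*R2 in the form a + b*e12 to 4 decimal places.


Same-plane rotors commute and their half-angles add:
R1*R2 = cos(a1 + a2) + sin(a1 + a2)*e12.
a1 + a2 = 30 + 13 = 43 deg
cos(43 deg) = 0.7314
sin(43 deg) = 0.6820
R1*R2 = 0.7314 + 0.6820*e12


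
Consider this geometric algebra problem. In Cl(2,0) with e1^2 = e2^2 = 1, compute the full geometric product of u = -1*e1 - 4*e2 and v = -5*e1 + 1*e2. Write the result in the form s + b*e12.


Expand: (-1*e1 - 4*e2)(-5*e1 + 1*e2)
= (-1)*(-5)*e1e1 + (-1)*1*e1e2 + (-4)*(-5)*e2e1 + (-4)*1*e2e2
Using e1^2 = e2^2 = 1, e2e1 = -e1e2:
Scalar part s = (-1)*(-5) + (-4)*1 = 5 + (-4) = 1
Bivector part b = (-1)*1 - (-4)*(-5) = -1 - 20 = -21
uv = 1 - 21*e12


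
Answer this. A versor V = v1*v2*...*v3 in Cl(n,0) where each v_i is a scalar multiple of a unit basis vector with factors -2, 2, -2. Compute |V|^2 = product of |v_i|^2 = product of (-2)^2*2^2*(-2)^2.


Each vector v_i has |v_i|^2 = s_i^2
Squared scales: (-2)^2 = 4, 2^2 = 4, (-2)^2 = 4
|V|^2 = 4 * 4 * 4
= 64


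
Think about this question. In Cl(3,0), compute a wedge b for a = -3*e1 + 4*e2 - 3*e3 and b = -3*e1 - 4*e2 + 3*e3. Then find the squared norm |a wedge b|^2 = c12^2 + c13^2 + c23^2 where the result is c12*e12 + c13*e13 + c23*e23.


a wedge b = (a1*b2 - a2*b1)*e12 + (a1*b3 - a3*b1)*e13 + (a2*b3 - a3*b2)*e23
e12 coeff: (-3)*(-4) - 4*(-3) = 12 - (-12) = 24
e13 coeff: (-3)*3 - (-3)*(-3) = -9 - 9 = -18
e23 coeff: 4*3 - (-3)*(-4) = 12 - 12 = 0
|a wedge b|^2 = 24^2 + (-18)^2 + 0^2
= 576 + 324 + 0
= 900


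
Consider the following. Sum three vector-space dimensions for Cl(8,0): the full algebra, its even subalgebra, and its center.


n = 8 + 0 = 8
Total dim = 2^8 = 256
Even subalgebra dim = 2^7 = 128
n is even, so center dim = 1
Sum = 256 + 128 + 1 = 385


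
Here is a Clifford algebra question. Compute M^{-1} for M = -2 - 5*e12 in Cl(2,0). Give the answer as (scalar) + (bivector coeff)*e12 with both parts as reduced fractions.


M = -2 - 5*e12, where e12^2 = -1.
Since M commutes with its reverse ~M = a - b*e12, M * ~M = a^2 - b^2*e12^2 = a^2 + b^2.
So M^{-1} = ~M / (a^2 + b^2) = (a - b*e12)/(a^2 + b^2).
a^2 + b^2 = 4 + 25 = 29
Scalar part = -2/29 = -2/29
Bivector coeff = 5/29 = 5/29
M^{-1} = -2/29 + 5/29*e12


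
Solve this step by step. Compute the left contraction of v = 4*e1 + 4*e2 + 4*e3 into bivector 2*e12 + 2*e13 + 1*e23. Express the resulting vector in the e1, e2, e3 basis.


Left contraction v _| B = <vB>_1 (grade-1 part of the geometric product vB).
Using e1_|e12 = e2, e2_|e12 = -e1, e1_|e13 = e3, e3_|e13 = -e1, e2_|e23 = e3, e3_|e23 = -e2:
e1 coeff: -v2*b12 - v3*b13 = -(4)*(2) - (4)*(2) = -16
e2 coeff: v1*b12 - v3*b23 = (4)*(2) - (4)*(1) = 4
e3 coeff: v1*b13 + v2*b23 = (4)*(2) + (4)*(1) = 12
v _| B = -16*e1 + 4*e2 + 12*e3


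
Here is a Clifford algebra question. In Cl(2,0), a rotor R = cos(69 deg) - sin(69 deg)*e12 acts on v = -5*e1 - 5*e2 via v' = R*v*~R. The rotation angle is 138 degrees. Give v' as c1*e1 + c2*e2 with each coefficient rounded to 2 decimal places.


Rotor R = cos(69deg) - sin(69deg)*e12
Rotation angle theta = 2 * 69 = 138 degrees
v' = R*v*~R rotates v by theta.
cos(138deg) = -0.7431, sin(138deg) = 0.6691
v'_1 = -5*cos(138deg) - (-5)*sin(138deg)
= -5*(-0.7431) - (-5)*0.6691
= 7.06
v'_2 = -5*sin(138deg) + (-5)*cos(138deg)
= -5*0.6691 + (-5)*(-0.7431)
= 0.37
v' = 7.06*e1 + 0.37*e2


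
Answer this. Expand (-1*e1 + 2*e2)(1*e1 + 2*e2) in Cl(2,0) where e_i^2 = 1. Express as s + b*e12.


Expand: (-1*e1 + 2*e2)(1*e1 + 2*e2)
= (-1)*1*e1e1 + (-1)*2*e1e2 + 2*1*e2e1 + 2*2*e2e2
Using e1^2 = e2^2 = 1, e2e1 = -e1e2:
Scalar part s = (-1)*1 + 2*2 = -1 + 4 = 3
Bivector part b = (-1)*2 - 2*1 = -2 - 2 = -4
uv = 3 - 4*e12


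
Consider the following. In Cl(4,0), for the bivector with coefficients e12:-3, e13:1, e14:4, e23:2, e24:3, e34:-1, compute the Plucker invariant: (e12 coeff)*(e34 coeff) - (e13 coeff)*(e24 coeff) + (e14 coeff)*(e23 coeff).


Plucker relation: af - be + cd
a*f = (-3)*(-1) = 3
b*e = 1*3 = 3
c*d = 4*2 = 8
af - be + cd = 3 - 3 + 8
= 8


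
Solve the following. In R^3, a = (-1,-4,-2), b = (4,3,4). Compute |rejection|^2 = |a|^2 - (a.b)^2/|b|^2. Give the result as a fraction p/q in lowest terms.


|a|^2 = (-1)^2 + (-4)^2 + (-2)^2 = 21
|b|^2 = 4^2 + 3^2 + 4^2 = 41
a . b = (-1)*4 + (-4)*3 + (-2)*4 = -24
(a.b)^2 = (-24)^2 = 576
|rej|^2 = 21 - 576/41
= (861 - 576)/41
= 285/41
In lowest terms: 285/41


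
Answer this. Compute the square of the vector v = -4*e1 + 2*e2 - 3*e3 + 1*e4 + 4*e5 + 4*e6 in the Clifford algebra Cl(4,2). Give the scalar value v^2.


v^2 = sum of c_i^2 * e_i^2
Positive signature terms (e_i^2 = +1): (-4)^2 + 2^2 + (-3)^2 + 1^2 = 30
Negative signature terms (e_j^2 = -1): 4^2 + 4^2 = 32
v^2 = 30 - 32 = -2


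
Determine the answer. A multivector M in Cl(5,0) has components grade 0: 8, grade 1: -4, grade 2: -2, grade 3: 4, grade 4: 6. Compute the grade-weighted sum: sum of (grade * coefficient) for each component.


Grade-weighted sum = sum of grade_k * coefficient_k
0*8 = 0
1*(-4) = -4
2*(-2) = -4
3*4 = 12
4*6 = 24
Total = 0 + (-4) + (-4) + 12 + 24 = 28


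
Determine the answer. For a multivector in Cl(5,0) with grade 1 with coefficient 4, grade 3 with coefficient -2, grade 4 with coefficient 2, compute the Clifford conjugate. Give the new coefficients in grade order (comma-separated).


Clifford conjugate sign for grade k: (-1)^(k(k+1)/2)
Grade 1: (-1)^(1*2/2) = (-1)^1 = -1, coeff 4 -> -4
Grade 3: (-1)^(3*4/2) = (-1)^6 = 1, coeff -2 -> -2
Grade 4: (-1)^(4*5/2) = (-1)^10 = 1, coeff 2 -> 2
Conjugated coefficients: -4, -2, 2


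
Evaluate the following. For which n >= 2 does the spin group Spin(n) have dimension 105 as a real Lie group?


dim Spin(n) = dim so(n) = n(n-1)/2.
Solve n(n-1)/2 = 105, i.e. n^2 - n - 210 = 0.
Discriminant = 1 + 8*105 = 841
n = (1 + sqrt(841))/2 = (1 + 29)/2 = 15


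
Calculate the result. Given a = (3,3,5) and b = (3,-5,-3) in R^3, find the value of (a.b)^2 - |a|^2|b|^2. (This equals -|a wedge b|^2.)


a . b = 3*3 + 3*(-5) + 5*(-3)
= 9 + (-15) + (-15) = -21
|a|^2 = 3^2 + 3^2 + 5^2 = 43
|b|^2 = 3^2 + (-5)^2 + (-3)^2 = 43
(a.b)^2 = (-21)^2 = 441
|a|^2 * |b|^2 = 43 * 43 = 1849
Result = 441 - 1849 = -1408


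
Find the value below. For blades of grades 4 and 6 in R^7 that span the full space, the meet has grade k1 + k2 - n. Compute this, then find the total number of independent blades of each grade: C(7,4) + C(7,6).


Meet grade = grade(A) + grade(B) - n
= 4 + 6 - 7 = 3
C(7,4) = 35
C(7,6) = 7
dim_A + dim_B = 35 + 7 = 42


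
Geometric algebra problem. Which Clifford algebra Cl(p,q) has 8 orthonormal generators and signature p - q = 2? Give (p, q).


We need p + q = 8 and p - q = 2.
Adding: 2p = 8 + 2 = 10, so p = 5.
Then q = 8 - 5 = 3.
(p, q) = (5, 3)


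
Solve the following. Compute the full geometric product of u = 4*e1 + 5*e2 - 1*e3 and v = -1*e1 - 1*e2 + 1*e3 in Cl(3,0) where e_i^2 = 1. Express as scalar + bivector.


In Cl(3,0): e_i^2 = 1, e_ie_j = -e_je_i for i != j.
Scalar part = u . v = 4*(-1) + 5*(-1) + (-1)*1
= -4 + (-5) + (-1) = -10
e12 coeff = 4*(-1) - 5*(-1) = -4 - (-5) = 1
e13 coeff = 4*1 - (-1)*(-1) = 4 - 1 = 3
e23 coeff = 5*1 - (-1)*(-1) = 5 - 1 = 4
uv = -10 + 1*e12 + 3*e13 + 4*e23


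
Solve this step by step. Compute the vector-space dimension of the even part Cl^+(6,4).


Even subalgebra dimension = 2^(n-1)
n = 6 + 4 = 10
2^(10 - 1) = 2^9 = 512
Verification: sum of C(10,k) for even k = 1 + 45 + 210 + 210 + 45 + 1 = 512
Result = 512


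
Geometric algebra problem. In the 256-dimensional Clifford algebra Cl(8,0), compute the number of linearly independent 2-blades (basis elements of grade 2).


Number of grade-k basis blades in Cl(p,q) with n = p + q is C(n, k).
n = 8 + 0 = 8
C(8, 2) = 8! / (2! * 6!)
= 40320 / (2 * 720)
= 28


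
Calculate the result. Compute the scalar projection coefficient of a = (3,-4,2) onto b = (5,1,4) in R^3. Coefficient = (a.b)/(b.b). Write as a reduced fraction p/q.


Projection coefficient = (a . b) / (b . b)
a . b = 3*5 + (-4)*1 + 2*4
= 15 + (-4) + 8 = 19
b . b = 5^2 + 1^2 + 4^2
= 25 + 1 + 16 = 42
Coefficient = 19/42
In lowest terms: 19/42


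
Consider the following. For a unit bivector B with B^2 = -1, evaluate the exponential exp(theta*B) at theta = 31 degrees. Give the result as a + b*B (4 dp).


For a unit bivector B with B^2 = -1, the exponential series gives
e^(theta*B) = cos(theta) + sin(theta)*B (the GA analogue of Euler's formula).
theta = 31 degrees = 0.541052 rad
cos(31 deg) = 0.8572
sin(31 deg) = 0.5150
exp(theta*B) = 0.8572 + 0.5150*B


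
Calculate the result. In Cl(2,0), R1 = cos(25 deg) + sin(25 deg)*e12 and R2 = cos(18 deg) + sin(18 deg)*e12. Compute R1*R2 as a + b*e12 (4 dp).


Same-plane rotors commute and their half-angles add:
R1*R2 = cos(a1 + a2) + sin(a1 + a2)*e12.
a1 + a2 = 25 + 18 = 43 deg
cos(43 deg) = 0.7314
sin(43 deg) = 0.6820
R1*R2 = 0.7314 + 0.6820*e12


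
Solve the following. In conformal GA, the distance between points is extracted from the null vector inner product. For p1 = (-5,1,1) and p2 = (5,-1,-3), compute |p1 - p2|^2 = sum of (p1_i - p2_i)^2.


p1 - p2 = (-10, 2, 4)
|p1 - p2|^2 = (-10)^2 + 2^2 + 4^2
= 100 + 4 + 16
= 120


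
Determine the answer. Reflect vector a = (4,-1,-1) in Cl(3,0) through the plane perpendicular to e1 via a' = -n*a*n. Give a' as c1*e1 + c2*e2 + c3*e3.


Reflection formula: a' = -n*a*n, with n = e1 (unit vector, n^2 = 1).
For reflection through hyperplane perp to e1:
The component along e1 flips sign, others stay.
a = (4, -1, -1)
a' = (-4, -1, -1)
a' = -4*e1 - 1*e2 - 1*e3


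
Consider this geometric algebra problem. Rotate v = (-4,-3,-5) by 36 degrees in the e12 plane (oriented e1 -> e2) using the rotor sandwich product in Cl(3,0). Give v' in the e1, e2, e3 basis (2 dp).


Rotor R = cos(18deg) - sin(18deg)*e12
Rotation angle theta = 2 * 18 = 36 degrees in the e12 plane (e1 -> e2).
The component perpendicular to the plane (e3) is invariant: v'_3 = v3 = -5.00
cos(36deg) = 0.8090, sin(36deg) = 0.5878
v'_1 = v1*cos(theta) - v2*sin(theta) = -4*0.8090 - (-3)*0.5878 = -1.47
v'_2 = v1*sin(theta) + v2*cos(theta) = -4*0.5878 + (-3)*0.8090 = -4.78
v' = -1.47*e1 - 4.78*e2 - 5.00*e3


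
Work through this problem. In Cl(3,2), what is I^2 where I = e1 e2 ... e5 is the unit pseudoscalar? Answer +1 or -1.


The pseudoscalar I = e1...e_n (product of all n generators) of Cl(p,q) satisfies I^2 = (-1)^(q + n(n-1)/2).
p = 3, q = 2, n = p + q = 5
n(n-1)/2 = 5 * 4 / 2 = 10
Exponent = q + n(n-1)/2 = 2 + 10 = 12
I^2 = (-1)^12 = +1


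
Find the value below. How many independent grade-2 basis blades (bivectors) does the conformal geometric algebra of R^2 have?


The conformal model of R^2 uses Cl(3,1) with m = 2 + 2 = 4 generators.
Number of grade-2 blades = C(m, 2) = C(4, 2)
= 4*3/2 = 6


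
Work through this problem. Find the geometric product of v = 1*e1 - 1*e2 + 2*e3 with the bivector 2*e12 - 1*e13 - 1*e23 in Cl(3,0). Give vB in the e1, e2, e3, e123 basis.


vB has grade-1 (vector) and grade-3 (trivector) parts: vB = (v _| B) + (v ^ B).
Vector part <vB>_1:
  e1: -v2*b12 - v3*b13 = -(-1)*(2) - (2)*(-1) = 4
  e2: v1*b12 - v3*b23 = (1)*(2) - (2)*(-1) = 4
  e3: v1*b13 + v2*b23 = (1)*(-1) + (-1)*(-1) = 0
Trivector part <vB>_3:
  e123: v1*b23 - v2*b13 + v3*b12 = (1)*(-1) - (-1)*(-1) + (2)*(2) = 2
vB = 4*e1 + 4*e2 + 0*e3 + 2*e123


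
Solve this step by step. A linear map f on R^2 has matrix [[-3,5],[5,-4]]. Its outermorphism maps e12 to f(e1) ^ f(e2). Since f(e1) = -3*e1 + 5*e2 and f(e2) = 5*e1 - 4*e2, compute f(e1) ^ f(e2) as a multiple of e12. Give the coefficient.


The outermorphism of a linear map f sends e1^e2 to f(e1)^f(e2).
f(e1) = -3*e1 + 5*e2
f(e2) = 5*e1 - 4*e2
f(e1) ^ f(e2) = (-3*e1 + 5*e2) ^ (5*e1 - 4*e2)
= (-3)*(-4)*e12 + 5*5*e21
= (12 - 25)*e12
= -13*e12
Coefficient = -13


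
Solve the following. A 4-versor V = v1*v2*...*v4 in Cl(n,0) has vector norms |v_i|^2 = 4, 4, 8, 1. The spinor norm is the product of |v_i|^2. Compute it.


Spinor norm N(V) = |v1|^2 * |v2|^2 * ... * |v4|^2
= 4 * 4 * 8 * 1
Running product: 4, 16, 128, 128
N(V) = 128


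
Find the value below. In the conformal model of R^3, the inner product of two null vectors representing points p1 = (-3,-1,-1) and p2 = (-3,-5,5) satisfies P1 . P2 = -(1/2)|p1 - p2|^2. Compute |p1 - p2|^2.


p1 - p2 = (0, 4, -6)
|p1 - p2|^2 = 0^2 + 4^2 + (-6)^2
= 0 + 16 + 36
= 52


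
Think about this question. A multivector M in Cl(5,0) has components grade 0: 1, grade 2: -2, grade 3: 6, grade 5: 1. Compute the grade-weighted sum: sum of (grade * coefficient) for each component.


Grade-weighted sum = sum of grade_k * coefficient_k
0*1 = 0
2*(-2) = -4
3*6 = 18
5*1 = 5
Total = 0 + (-4) + 18 + 5 = 19


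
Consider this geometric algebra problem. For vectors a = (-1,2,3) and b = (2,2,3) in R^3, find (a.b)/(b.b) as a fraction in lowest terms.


Projection coefficient = (a . b) / (b . b)
a . b = (-1)*2 + 2*2 + 3*3
= -2 + 4 + 9 = 11
b . b = 2^2 + 2^2 + 3^2
= 4 + 4 + 9 = 17
Coefficient = 11/17
In lowest terms: 11/17


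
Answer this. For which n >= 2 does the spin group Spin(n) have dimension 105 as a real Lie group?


dim Spin(n) = dim so(n) = n(n-1)/2.
Solve n(n-1)/2 = 105, i.e. n^2 - n - 210 = 0.
Discriminant = 1 + 8*105 = 841
n = (1 + sqrt(841))/2 = (1 + 29)/2 = 15


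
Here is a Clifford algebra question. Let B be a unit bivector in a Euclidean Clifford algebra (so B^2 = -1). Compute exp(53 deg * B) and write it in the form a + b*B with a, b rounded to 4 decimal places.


For a unit bivector B with B^2 = -1, the exponential series gives
e^(theta*B) = cos(theta) + sin(theta)*B (the GA analogue of Euler's formula).
theta = 53 degrees = 0.925025 rad
cos(53 deg) = 0.6018
sin(53 deg) = 0.7986
exp(theta*B) = 0.6018 + 0.7986*B


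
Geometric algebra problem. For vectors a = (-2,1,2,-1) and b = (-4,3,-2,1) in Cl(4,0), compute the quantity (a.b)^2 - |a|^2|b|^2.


a . b = (-2)*(-4) + 1*3 + 2*(-2) + (-1)*1
= 8 + 3 + (-4) + (-1) = 6
|a|^2 = (-2)^2 + 1^2 + 2^2 + (-1)^2 = 10
|b|^2 = (-4)^2 + 3^2 + (-2)^2 + 1^2 = 30
(a.b)^2 = 6^2 = 36
|a|^2 * |b|^2 = 10 * 30 = 300
Result = 36 - 300 = -264


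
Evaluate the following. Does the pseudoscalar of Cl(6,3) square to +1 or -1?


The pseudoscalar I = e1...e_n (product of all n generators) of Cl(p,q) satisfies I^2 = (-1)^(q + n(n-1)/2).
p = 6, q = 3, n = p + q = 9
n(n-1)/2 = 9 * 8 / 2 = 36
Exponent = q + n(n-1)/2 = 3 + 36 = 39
I^2 = (-1)^39 = -1


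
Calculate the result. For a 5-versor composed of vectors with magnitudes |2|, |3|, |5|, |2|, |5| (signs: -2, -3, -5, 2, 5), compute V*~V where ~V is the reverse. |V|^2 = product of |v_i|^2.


Each vector v_i has |v_i|^2 = s_i^2
Squared scales: (-2)^2 = 4, (-3)^2 = 9, (-5)^2 = 25, 2^2 = 4, 5^2 = 25
|V|^2 = 4 * 9 * 25 * 4 * 25
= 90000


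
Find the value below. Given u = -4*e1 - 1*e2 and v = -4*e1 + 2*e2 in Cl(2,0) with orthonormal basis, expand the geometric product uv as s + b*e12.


Expand: (-4*e1 - 1*e2)(-4*e1 + 2*e2)
= (-4)*(-4)*e1e1 + (-4)*2*e1e2 + (-1)*(-4)*e2e1 + (-1)*2*e2e2
Using e1^2 = e2^2 = 1, e2e1 = -e1e2:
Scalar part s = (-4)*(-4) + (-1)*2 = 16 + (-2) = 14
Bivector part b = (-4)*2 - (-1)*(-4) = -8 - 4 = -12
uv = 14 - 12*e12


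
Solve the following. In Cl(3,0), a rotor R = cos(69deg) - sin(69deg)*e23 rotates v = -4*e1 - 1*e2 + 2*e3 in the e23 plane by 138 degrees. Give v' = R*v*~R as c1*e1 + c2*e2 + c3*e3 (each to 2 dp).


Rotor R = cos(69deg) - sin(69deg)*e23
Rotation angle theta = 2 * 69 = 138 degrees in the e23 plane (e2 -> e3).
The component perpendicular to the plane (e1) is invariant: v'_1 = v1 = -4.00
cos(138deg) = -0.7431, sin(138deg) = 0.6691
v'_2 = v2*cos(theta) - v3*sin(theta) = -1*(-0.7431) - 2*0.6691 = -0.60
v'_3 = v2*sin(theta) + v3*cos(theta) = -1*0.6691 + 2*(-0.7431) = -2.16
v' = -4.00*e1 - 0.60*e2 - 2.16*e3


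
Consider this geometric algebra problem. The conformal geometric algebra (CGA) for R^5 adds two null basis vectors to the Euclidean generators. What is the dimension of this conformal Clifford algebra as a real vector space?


The conformal model of R^5 uses Cl(6,1): the 5 Euclidean generators plus two extra orthogonal generators e+ (e+^2 = +1) and e- (e-^2 = -1), from which the null vectors e0, einf are built.
Number of generators m = 5 + 2 = 7.
dim Cl(p,q) = 2^m = 2^7 = 128


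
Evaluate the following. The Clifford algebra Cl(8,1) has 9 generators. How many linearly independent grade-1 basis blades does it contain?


Number of grade-k basis blades in Cl(p,q) with n = p + q is C(n, k).
n = 8 + 1 = 9
C(9, 1) = 9! / (1! * 8!)
= 362880 / (1 * 40320)
= 9


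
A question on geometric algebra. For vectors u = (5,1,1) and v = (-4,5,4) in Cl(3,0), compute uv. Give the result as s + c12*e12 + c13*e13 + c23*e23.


In Cl(3,0): e_i^2 = 1, e_ie_j = -e_je_i for i != j.
Scalar part = u . v = 5*(-4) + 1*5 + 1*4
= -20 + 5 + 4 = -11
e12 coeff = 5*5 - 1*(-4) = 25 - (-4) = 29
e13 coeff = 5*4 - 1*(-4) = 20 - (-4) = 24
e23 coeff = 1*4 - 1*5 = 4 - 5 = -1
uv = -11 + 29*e12 + 24*e13 - 1*e23


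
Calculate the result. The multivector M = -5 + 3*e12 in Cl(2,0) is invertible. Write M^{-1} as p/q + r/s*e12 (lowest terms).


M = -5 + 3*e12, where e12^2 = -1.
Since M commutes with its reverse ~M = a - b*e12, M * ~M = a^2 - b^2*e12^2 = a^2 + b^2.
So M^{-1} = ~M / (a^2 + b^2) = (a - b*e12)/(a^2 + b^2).
a^2 + b^2 = 25 + 9 = 34
Scalar part = -5/34 = -5/34
Bivector coeff = -3/34 = -3/34
M^{-1} = -5/34 - 3/34*e12


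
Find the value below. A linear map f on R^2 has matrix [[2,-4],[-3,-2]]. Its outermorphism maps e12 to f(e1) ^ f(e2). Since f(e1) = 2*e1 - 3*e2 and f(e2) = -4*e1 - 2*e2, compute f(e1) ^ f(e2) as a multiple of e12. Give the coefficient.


The outermorphism of a linear map f sends e1^e2 to f(e1)^f(e2).
f(e1) = 2*e1 - 3*e2
f(e2) = -4*e1 - 2*e2
f(e1) ^ f(e2) = (2*e1 - 3*e2) ^ (-4*e1 - 2*e2)
= 2*(-2)*e12 + (-3)*(-4)*e21
= (-4 - 12)*e12
= -16*e12
Coefficient = -16


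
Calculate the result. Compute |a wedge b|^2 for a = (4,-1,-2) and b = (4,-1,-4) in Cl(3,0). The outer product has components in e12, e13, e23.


a wedge b = (a1*b2 - a2*b1)*e12 + (a1*b3 - a3*b1)*e13 + (a2*b3 - a3*b2)*e23
e12 coeff: 4*(-1) - (-1)*4 = -4 - (-4) = 0
e13 coeff: 4*(-4) - (-2)*4 = -16 - (-8) = -8
e23 coeff: (-1)*(-4) - (-2)*(-1) = 4 - 2 = 2
|a wedge b|^2 = 0^2 + (-8)^2 + 2^2
= 0 + 64 + 4
= 68


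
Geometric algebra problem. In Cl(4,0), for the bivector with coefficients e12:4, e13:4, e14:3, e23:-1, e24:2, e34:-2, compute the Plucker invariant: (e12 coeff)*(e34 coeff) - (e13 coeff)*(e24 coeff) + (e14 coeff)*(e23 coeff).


Plucker relation: af - be + cd
a*f = 4*(-2) = -8
b*e = 4*2 = 8
c*d = 3*(-1) = -3
af - be + cd = -8 - 8 + (-3)
= -19


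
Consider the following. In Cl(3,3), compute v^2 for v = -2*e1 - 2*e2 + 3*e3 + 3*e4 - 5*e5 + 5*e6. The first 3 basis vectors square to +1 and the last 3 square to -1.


v^2 = sum of c_i^2 * e_i^2
Positive signature terms (e_i^2 = +1): (-2)^2 + (-2)^2 + 3^2 = 17
Negative signature terms (e_j^2 = -1): 3^2 + (-5)^2 + 5^2 = 59
v^2 = 17 - 59 = -42


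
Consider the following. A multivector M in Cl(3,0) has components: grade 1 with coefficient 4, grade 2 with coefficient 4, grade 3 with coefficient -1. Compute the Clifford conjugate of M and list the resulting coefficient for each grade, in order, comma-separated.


Clifford conjugate sign for grade k: (-1)^(k(k+1)/2)
Grade 1: (-1)^(1*2/2) = (-1)^1 = -1, coeff 4 -> -4
Grade 2: (-1)^(2*3/2) = (-1)^3 = -1, coeff 4 -> -4
Grade 3: (-1)^(3*4/2) = (-1)^6 = 1, coeff -1 -> -1
Conjugated coefficients: -4, -4, -1


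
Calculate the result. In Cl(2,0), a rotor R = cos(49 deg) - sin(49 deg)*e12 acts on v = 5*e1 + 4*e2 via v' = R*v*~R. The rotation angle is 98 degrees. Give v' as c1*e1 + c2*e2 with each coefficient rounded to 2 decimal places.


Rotor R = cos(49deg) - sin(49deg)*e12
Rotation angle theta = 2 * 49 = 98 degrees
v' = R*v*~R rotates v by theta.
cos(98deg) = -0.1392, sin(98deg) = 0.9903
v'_1 = 5*cos(98deg) - 4*sin(98deg)
= 5*(-0.1392) - 4*0.9903
= -4.66
v'_2 = 5*sin(98deg) + 4*cos(98deg)
= 5*0.9903 + 4*(-0.1392)
= 4.39
v' = -4.66*e1 + 4.39*e2


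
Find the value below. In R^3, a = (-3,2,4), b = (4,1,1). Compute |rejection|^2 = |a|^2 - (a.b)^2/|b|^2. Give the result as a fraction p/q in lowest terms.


|a|^2 = (-3)^2 + 2^2 + 4^2 = 29
|b|^2 = 4^2 + 1^2 + 1^2 = 18
a . b = (-3)*4 + 2*1 + 4*1 = -6
(a.b)^2 = (-6)^2 = 36
|rej|^2 = 29 - 36/18
= (522 - 36)/18
= 486/18
In lowest terms: 27/1


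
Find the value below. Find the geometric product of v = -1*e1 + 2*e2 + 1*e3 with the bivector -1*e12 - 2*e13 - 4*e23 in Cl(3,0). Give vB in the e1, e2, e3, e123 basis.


vB has grade-1 (vector) and grade-3 (trivector) parts: vB = (v _| B) + (v ^ B).
Vector part <vB>_1:
  e1: -v2*b12 - v3*b13 = -(2)*(-1) - (1)*(-2) = 4
  e2: v1*b12 - v3*b23 = (-1)*(-1) - (1)*(-4) = 5
  e3: v1*b13 + v2*b23 = (-1)*(-2) + (2)*(-4) = -6
Trivector part <vB>_3:
  e123: v1*b23 - v2*b13 + v3*b12 = (-1)*(-4) - (2)*(-2) + (1)*(-1) = 7
vB = 4*e1 + 5*e2 - 6*e3 + 7*e123


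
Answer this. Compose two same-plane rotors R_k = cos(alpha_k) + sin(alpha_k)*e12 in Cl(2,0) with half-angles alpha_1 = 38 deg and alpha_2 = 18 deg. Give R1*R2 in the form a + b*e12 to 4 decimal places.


Same-plane rotors commute and their half-angles add:
R1*R2 = cos(a1 + a2) + sin(a1 + a2)*e12.
a1 + a2 = 38 + 18 = 56 deg
cos(56 deg) = 0.5592
sin(56 deg) = 0.8290
R1*R2 = 0.5592 + 0.8290*e12


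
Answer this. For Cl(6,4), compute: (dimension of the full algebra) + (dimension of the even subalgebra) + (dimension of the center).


n = 6 + 4 = 10
Total dim = 2^10 = 1024
Even subalgebra dim = 2^9 = 512
n is even, so center dim = 1
Sum = 1024 + 512 + 1 = 1537


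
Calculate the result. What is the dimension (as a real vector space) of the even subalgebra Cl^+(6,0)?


Even subalgebra dimension = 2^(n-1)
n = 6 + 0 = 6
2^(6 - 1) = 2^5 = 32
Verification: sum of C(6,k) for even k = 1 + 15 + 15 + 1 = 32
Result = 32


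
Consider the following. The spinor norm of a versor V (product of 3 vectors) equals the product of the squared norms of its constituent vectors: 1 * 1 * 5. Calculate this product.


Spinor norm N(V) = |v1|^2 * |v2|^2 * ... * |v3|^2
= 1 * 1 * 5
Running product: 1, 1, 5
N(V) = 5


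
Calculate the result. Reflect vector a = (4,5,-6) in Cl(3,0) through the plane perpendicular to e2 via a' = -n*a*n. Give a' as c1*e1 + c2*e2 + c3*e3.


Reflection formula: a' = -n*a*n, with n = e2 (unit vector, n^2 = 1).
For reflection through hyperplane perp to e2:
The component along e2 flips sign, others stay.
a = (4, 5, -6)
a' = (4, -5, -6)
a' = 4*e1 - 5*e2 - 6*e3


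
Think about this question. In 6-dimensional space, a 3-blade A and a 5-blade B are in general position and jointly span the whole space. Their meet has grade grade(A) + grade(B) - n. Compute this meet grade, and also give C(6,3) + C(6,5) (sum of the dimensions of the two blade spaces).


Meet grade = grade(A) + grade(B) - n
= 3 + 5 - 6 = 2
C(6,3) = 20
C(6,5) = 6
dim_A + dim_B = 20 + 6 = 26


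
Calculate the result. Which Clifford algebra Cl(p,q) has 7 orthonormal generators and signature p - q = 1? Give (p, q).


We need p + q = 7 and p - q = 1.
Adding: 2p = 7 + 1 = 8, so p = 4.
Then q = 7 - 4 = 3.
(p, q) = (4, 3)


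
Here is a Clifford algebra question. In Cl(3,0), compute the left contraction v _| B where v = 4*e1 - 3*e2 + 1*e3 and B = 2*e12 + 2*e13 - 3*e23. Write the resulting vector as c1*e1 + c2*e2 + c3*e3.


Left contraction v _| B = <vB>_1 (grade-1 part of the geometric product vB).
Using e1_|e12 = e2, e2_|e12 = -e1, e1_|e13 = e3, e3_|e13 = -e1, e2_|e23 = e3, e3_|e23 = -e2:
e1 coeff: -v2*b12 - v3*b13 = -(-3)*(2) - (1)*(2) = 4
e2 coeff: v1*b12 - v3*b23 = (4)*(2) - (1)*(-3) = 11
e3 coeff: v1*b13 + v2*b23 = (4)*(2) + (-3)*(-3) = 17
v _| B = 4*e1 + 11*e2 + 17*e3


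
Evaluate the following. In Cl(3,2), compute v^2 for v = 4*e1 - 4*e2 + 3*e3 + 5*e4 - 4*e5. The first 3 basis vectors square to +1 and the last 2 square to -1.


v^2 = sum of c_i^2 * e_i^2
Positive signature terms (e_i^2 = +1): 4^2 + (-4)^2 + 3^2 = 41
Negative signature terms (e_j^2 = -1): 5^2 + (-4)^2 = 41
v^2 = 41 - 41 = 0


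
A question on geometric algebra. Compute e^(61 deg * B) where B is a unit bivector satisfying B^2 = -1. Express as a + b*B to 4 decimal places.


For a unit bivector B with B^2 = -1, the exponential series gives
e^(theta*B) = cos(theta) + sin(theta)*B (the GA analogue of Euler's formula).
theta = 61 degrees = 1.064651 rad
cos(61 deg) = 0.4848
sin(61 deg) = 0.8746
exp(theta*B) = 0.4848 + 0.8746*B


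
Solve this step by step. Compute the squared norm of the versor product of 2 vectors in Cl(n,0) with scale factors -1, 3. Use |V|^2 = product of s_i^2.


Each vector v_i has |v_i|^2 = s_i^2
Squared scales: (-1)^2 = 1, 3^2 = 9
|V|^2 = 1 * 9
= 9


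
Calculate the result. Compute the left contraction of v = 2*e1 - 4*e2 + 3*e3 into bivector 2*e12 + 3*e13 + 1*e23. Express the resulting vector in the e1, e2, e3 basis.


Left contraction v _| B = <vB>_1 (grade-1 part of the geometric product vB).
Using e1_|e12 = e2, e2_|e12 = -e1, e1_|e13 = e3, e3_|e13 = -e1, e2_|e23 = e3, e3_|e23 = -e2:
e1 coeff: -v2*b12 - v3*b13 = -(-4)*(2) - (3)*(3) = -1
e2 coeff: v1*b12 - v3*b23 = (2)*(2) - (3)*(1) = 1
e3 coeff: v1*b13 + v2*b23 = (2)*(3) + (-4)*(1) = 2
v _| B = -1*e1 + 1*e2 + 2*e3


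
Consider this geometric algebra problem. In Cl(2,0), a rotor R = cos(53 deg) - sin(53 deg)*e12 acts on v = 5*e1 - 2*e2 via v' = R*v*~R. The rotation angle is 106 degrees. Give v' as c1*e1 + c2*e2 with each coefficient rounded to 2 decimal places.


Rotor R = cos(53deg) - sin(53deg)*e12
Rotation angle theta = 2 * 53 = 106 degrees
v' = R*v*~R rotates v by theta.
cos(106deg) = -0.2756, sin(106deg) = 0.9613
v'_1 = 5*cos(106deg) - (-2)*sin(106deg)
= 5*(-0.2756) - (-2)*0.9613
= 0.54
v'_2 = 5*sin(106deg) + (-2)*cos(106deg)
= 5*0.9613 + (-2)*(-0.2756)
= 5.36
v' = 0.54*e1 + 5.36*e2


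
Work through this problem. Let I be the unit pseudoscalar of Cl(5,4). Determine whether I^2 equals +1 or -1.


The pseudoscalar I = e1...e_n (product of all n generators) of Cl(p,q) satisfies I^2 = (-1)^(q + n(n-1)/2).
p = 5, q = 4, n = p + q = 9
n(n-1)/2 = 9 * 8 / 2 = 36
Exponent = q + n(n-1)/2 = 4 + 36 = 40
I^2 = (-1)^40 = +1


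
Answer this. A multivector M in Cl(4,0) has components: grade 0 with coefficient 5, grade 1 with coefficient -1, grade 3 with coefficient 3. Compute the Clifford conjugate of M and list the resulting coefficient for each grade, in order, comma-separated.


Clifford conjugate sign for grade k: (-1)^(k(k+1)/2)
Grade 0: (-1)^(0*1/2) = (-1)^0 = 1, coeff 5 -> 5
Grade 1: (-1)^(1*2/2) = (-1)^1 = -1, coeff -1 -> 1
Grade 3: (-1)^(3*4/2) = (-1)^6 = 1, coeff 3 -> 3
Conjugated coefficients: 5, 1, 3


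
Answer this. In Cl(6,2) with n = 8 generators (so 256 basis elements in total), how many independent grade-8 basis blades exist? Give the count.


Number of grade-k basis blades in Cl(p,q) with n = p + q is C(n, k).
n = 6 + 2 = 8
C(8, 8) = 8! / (8! * 0!)
= 40320 / (40320 * 1)
= 1


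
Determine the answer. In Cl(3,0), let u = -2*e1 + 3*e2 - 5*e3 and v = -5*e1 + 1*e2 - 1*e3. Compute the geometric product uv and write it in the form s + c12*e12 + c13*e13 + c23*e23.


In Cl(3,0): e_i^2 = 1, e_ie_j = -e_je_i for i != j.
Scalar part = u . v = (-2)*(-5) + 3*1 + (-5)*(-1)
= 10 + 3 + 5 = 18
e12 coeff = (-2)*1 - 3*(-5) = -2 - (-15) = 13
e13 coeff = (-2)*(-1) - (-5)*(-5) = 2 - 25 = -23
e23 coeff = 3*(-1) - (-5)*1 = -3 - (-5) = 2
uv = 18 + 13*e12 - 23*e13 + 2*e23


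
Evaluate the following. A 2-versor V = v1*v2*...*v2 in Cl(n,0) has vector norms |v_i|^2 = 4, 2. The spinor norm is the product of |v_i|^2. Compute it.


Spinor norm N(V) = |v1|^2 * |v2|^2 * ... * |v2|^2
= 4 * 2
Running product: 4, 8
N(V) = 8


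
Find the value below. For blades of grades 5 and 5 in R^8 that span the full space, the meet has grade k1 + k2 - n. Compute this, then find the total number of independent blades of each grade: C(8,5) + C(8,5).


Meet grade = grade(A) + grade(B) - n
= 5 + 5 - 8 = 2
C(8,5) = 56
C(8,5) = 56
dim_A + dim_B = 56 + 56 = 112


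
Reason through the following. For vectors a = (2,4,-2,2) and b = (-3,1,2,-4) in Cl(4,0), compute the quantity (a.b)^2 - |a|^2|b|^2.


a . b = 2*(-3) + 4*1 + (-2)*2 + 2*(-4)
= -6 + 4 + (-4) + (-8) = -14
|a|^2 = 2^2 + 4^2 + (-2)^2 + 2^2 = 28
|b|^2 = (-3)^2 + 1^2 + 2^2 + (-4)^2 = 30
(a.b)^2 = (-14)^2 = 196
|a|^2 * |b|^2 = 28 * 30 = 840
Result = 196 - 840 = -644


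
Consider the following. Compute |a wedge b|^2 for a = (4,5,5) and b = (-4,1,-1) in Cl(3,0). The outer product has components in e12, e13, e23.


a wedge b = (a1*b2 - a2*b1)*e12 + (a1*b3 - a3*b1)*e13 + (a2*b3 - a3*b2)*e23
e12 coeff: 4*1 - 5*(-4) = 4 - (-20) = 24
e13 coeff: 4*(-1) - 5*(-4) = -4 - (-20) = 16
e23 coeff: 5*(-1) - 5*1 = -5 - 5 = -10
|a wedge b|^2 = 24^2 + 16^2 + (-10)^2
= 576 + 256 + 100
= 932


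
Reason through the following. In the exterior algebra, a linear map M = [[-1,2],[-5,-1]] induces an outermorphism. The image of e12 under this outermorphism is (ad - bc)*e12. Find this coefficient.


The outermorphism of a linear map f sends e1^e2 to f(e1)^f(e2).
f(e1) = -1*e1 - 5*e2
f(e2) = 2*e1 - 1*e2
f(e1) ^ f(e2) = (-1*e1 - 5*e2) ^ (2*e1 - 1*e2)
= (-1)*(-1)*e12 + (-5)*2*e21
= (1 - (-10))*e12
= 11*e12
Coefficient = 11


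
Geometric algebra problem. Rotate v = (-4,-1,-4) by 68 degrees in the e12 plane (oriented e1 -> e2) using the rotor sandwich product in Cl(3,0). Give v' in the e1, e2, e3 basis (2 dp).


Rotor R = cos(34deg) - sin(34deg)*e12
Rotation angle theta = 2 * 34 = 68 degrees in the e12 plane (e1 -> e2).
The component perpendicular to the plane (e3) is invariant: v'_3 = v3 = -4.00
cos(68deg) = 0.3746, sin(68deg) = 0.9272
v'_1 = v1*cos(theta) - v2*sin(theta) = -4*0.3746 - (-1)*0.9272 = -0.57
v'_2 = v1*sin(theta) + v2*cos(theta) = -4*0.9272 + (-1)*0.3746 = -4.08
v' = -0.57*e1 - 4.08*e2 - 4.00*e3


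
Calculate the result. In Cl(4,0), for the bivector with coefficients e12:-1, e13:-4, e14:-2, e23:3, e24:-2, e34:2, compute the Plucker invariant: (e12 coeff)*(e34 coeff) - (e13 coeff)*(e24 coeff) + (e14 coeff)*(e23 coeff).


Plucker relation: af - be + cd
a*f = (-1)*2 = -2
b*e = (-4)*(-2) = 8
c*d = (-2)*3 = -6
af - be + cd = -2 - 8 + (-6)
= -16


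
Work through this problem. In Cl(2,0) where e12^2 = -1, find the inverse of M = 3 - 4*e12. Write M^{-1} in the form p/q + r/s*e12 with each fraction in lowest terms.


M = 3 - 4*e12, where e12^2 = -1.
Since M commutes with its reverse ~M = a - b*e12, M * ~M = a^2 - b^2*e12^2 = a^2 + b^2.
So M^{-1} = ~M / (a^2 + b^2) = (a - b*e12)/(a^2 + b^2).
a^2 + b^2 = 9 + 16 = 25
Scalar part = 3/25 = 3/25
Bivector coeff = 4/25 = 4/25
M^{-1} = 3/25 + 4/25*e12
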